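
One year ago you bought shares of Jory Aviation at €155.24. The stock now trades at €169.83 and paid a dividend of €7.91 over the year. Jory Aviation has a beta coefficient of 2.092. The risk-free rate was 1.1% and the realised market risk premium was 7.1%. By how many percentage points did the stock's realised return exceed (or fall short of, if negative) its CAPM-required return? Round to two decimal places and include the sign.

-1.46%

Realised HPR = (P1 + D1 − P0) / P0 = (169.83 + 7.91 − 155.24) / 155.24 = 22.50 / 155.24 = 14.4937%
CAPM required = R_f + β·MRP = 1.1% + 2.092 × 7.1% = 15.9532%
α = realised − required = 14.4937% − 15.9532% = -1.46%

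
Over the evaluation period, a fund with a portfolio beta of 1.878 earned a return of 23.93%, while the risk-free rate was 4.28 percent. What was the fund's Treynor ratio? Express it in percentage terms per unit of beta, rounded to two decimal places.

10.46%

Treynor = (R_P − R_f) / β_P = (23.93% − 4.28%) / 1.8780 = 19.65% / 1.8780 = 10.46%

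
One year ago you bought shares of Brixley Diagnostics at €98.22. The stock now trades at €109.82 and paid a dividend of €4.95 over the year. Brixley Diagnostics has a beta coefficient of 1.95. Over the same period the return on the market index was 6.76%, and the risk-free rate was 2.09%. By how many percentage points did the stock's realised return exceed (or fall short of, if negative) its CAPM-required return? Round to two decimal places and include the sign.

+5.65%

Realised HPR = (P1 + D1 − P0) / P0 = (109.82 + 4.95 − 98.22) / 98.22 = 16.55 / 98.22 = 16.8499%
MRP = 6.76% − 2.09% = 4.67%
CAPM required = R_f + β·MRP = 2.09% + 1.95 × 4.67% = 11.1965%
α = realised − required = 16.8499% − 11.1965% = +5.65%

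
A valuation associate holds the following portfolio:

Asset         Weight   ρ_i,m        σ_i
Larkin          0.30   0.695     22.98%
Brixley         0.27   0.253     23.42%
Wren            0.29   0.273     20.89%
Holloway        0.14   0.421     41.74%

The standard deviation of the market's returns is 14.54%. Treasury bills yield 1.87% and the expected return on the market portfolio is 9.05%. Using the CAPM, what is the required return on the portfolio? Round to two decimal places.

β_Larkin = 0.695 × 22.98% / 14.54% = 1.0984
β_Brixley = 0.253 × 23.42% / 14.54% = 0.4075
β_Wren = 0.273 × 20.89% / 14.54% = 0.3922
β_Holloway = 0.421 × 41.74% / 14.54% = 1.2086
β_P = Σ w_i β_i = 0.30×1.0984 + 0.27×0.4075 + 0.29×0.3922 + 0.14×1.2086 = 0.7225
MRP = 9.05% − 1.87% = 7.18%
E(R_P) = R_f + β_P × MRP = 1.87% + 0.7225 × 7.18% = 7.06%

7.06%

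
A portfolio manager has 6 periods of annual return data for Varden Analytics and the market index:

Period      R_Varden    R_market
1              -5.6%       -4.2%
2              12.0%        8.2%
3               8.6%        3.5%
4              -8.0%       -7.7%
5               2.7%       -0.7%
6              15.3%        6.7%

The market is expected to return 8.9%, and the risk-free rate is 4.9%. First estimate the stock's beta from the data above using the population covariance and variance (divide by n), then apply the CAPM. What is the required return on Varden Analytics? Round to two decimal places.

Mean R_i = (-5.6 + 12.0 + 8.6 − 8.0 + 2.7 + 15.3) / 6 = 4.1667%
Mean R_m = (-4.2 + 8.2 + 3.5 − 7.7 − 0.7 + 6.7) / 6 = 0.9667%
Σ(R_i − R̄_i)(R_m − R̄_m) = 290.0733  ⇒  Cov = 290.0733 / 6 = 48.3456
Σ(R_m − R̄_m)² = 196.1933  ⇒  Var(R_m) = 196.1933 / 6 = 32.6989
β = Cov / Var(R_m) = 48.3456 / 32.6989 = 1.4785
MRP = 8.9% − 4.9% = 4.00%
E(R) = R_f + β × MRP = 4.9% + 1.4785 × 4.0% = 10.81%

10.81%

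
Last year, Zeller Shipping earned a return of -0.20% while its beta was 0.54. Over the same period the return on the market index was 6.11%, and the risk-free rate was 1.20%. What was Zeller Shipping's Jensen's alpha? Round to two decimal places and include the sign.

-4.05%

Market excess return = 6.11% − 1.20% = 4.91%
CAPM benchmark = R_f + β(R_m − R_f) = 1.20% + 0.54 × 4.91% = 3.8514%
α = actual − benchmark = -0.20% − 3.8514% = -4.05%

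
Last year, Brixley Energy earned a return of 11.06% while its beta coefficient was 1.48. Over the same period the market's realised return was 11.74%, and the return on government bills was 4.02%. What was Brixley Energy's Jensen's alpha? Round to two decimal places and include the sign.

Market excess return = 11.74% − 4.02% = 7.72%
CAPM benchmark = R_f + β(R_m − R_f) = 4.02% + 1.48 × 7.72% = 15.4456%
α = actual − benchmark = 11.06% − 15.4456% = -4.39%

-4.39%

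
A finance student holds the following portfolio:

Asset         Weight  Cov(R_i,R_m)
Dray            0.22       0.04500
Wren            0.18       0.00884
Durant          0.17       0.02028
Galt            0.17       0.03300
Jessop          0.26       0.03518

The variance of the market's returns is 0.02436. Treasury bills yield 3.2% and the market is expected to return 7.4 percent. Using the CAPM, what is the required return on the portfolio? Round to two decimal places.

8.32%

β_Dray = 0.04500 / 0.02436 = 1.8473
β_Wren = 0.00884 / 0.02436 = 0.3629
β_Durant = 0.02028 / 0.02436 = 0.8325
β_Galt = 0.03300 / 0.02436 = 1.3547
β_Jessop = 0.03518 / 0.02436 = 1.4442
β_P = Σ w_i β_i = 0.22×1.8473 + 0.18×0.3629 + 0.17×0.8325 + 0.17×1.3547 + 0.26×1.4442 = 1.2190
MRP = 7.4% − 3.2% = 4.20%
E(R_P) = R_f + β_P × MRP = 3.2% + 1.2190 × 4.2% = 8.32%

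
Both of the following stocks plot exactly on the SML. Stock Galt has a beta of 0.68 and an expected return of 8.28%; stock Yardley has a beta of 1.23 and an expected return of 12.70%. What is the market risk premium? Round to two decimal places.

8.04%

Both satisfy E(R) = R_f + β·MRP, so the slope of the SML is
MRP = (12.70% − 8.28%) / (1.23 − 0.68) = 4.42% / 0.55 = 8.0364%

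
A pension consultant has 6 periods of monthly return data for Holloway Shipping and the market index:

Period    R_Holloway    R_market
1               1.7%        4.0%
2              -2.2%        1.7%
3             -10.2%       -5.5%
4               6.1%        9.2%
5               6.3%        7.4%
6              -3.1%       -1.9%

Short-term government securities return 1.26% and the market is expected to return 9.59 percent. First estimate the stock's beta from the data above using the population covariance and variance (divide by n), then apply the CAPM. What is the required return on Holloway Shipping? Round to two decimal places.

10.46%

Mean R_i = (1.7 − 2.2 − 10.2 + 6.1 + 6.3 − 3.1) / 6 = -0.2333%
Mean R_m = (4.0 + 1.7 − 5.5 + 9.2 + 7.4 − 1.9) / 6 = 2.4833%
Σ(R_i − R̄_i)(R_m − R̄_m) = 171.2667  ⇒  Cov = 171.2667 / 6 = 28.5445
Σ(R_m − R̄_m)² = 155.1483  ⇒  Var(R_m) = 155.1483 / 6 = 25.8581
β = Cov / Var(R_m) = 28.5445 / 25.8581 = 1.1039
MRP = 9.59% − 1.26% = 8.33%
E(R) = R_f + β × MRP = 1.26% + 1.1039 × 8.33% = 10.46%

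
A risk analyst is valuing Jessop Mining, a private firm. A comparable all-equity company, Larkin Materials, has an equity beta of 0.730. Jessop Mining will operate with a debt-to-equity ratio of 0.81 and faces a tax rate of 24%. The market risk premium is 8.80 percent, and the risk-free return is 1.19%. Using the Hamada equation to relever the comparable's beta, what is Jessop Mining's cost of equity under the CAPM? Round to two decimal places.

11.57%

β_L = β_U × [1 + (1 − t)(D/E)] = 0.730 × [1 + (1 − 0.24) × 0.81]
    = 0.730 × [1 + 0.76 × 0.81] = 0.730 × 1.6156 = 1.1794
E(R) = R_f + β_L × MRP = 1.19% + 1.1794 × 8.80% = 11.57%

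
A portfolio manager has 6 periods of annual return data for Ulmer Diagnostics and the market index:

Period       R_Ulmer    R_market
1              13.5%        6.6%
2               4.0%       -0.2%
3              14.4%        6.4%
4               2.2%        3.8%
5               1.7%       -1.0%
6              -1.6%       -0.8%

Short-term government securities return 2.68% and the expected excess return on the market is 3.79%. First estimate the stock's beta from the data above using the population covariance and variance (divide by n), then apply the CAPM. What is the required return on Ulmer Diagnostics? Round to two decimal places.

8.83%

Mean R_i = (13.5 + 4.0 + 14.4 + 2.2 + 1.7 − 1.6) / 6 = 5.7000%
Mean R_m = (6.6 − 0.2 + 6.4 + 3.8 − 1.0 − 0.8) / 6 = 2.4667%
Σ(R_i − R̄_i)(R_m − R̄_m) = 104.0400  ⇒  Cov = 104.0400 / 6 = 17.3400
Σ(R_m − R̄_m)² = 64.1333  ⇒  Var(R_m) = 64.1333 / 6 = 10.6889
β = Cov / Var(R_m) = 17.3400 / 10.6889 = 1.6222
E(R) = R_f + β × MRP = 2.68% + 1.6222 × 3.79% = 8.83%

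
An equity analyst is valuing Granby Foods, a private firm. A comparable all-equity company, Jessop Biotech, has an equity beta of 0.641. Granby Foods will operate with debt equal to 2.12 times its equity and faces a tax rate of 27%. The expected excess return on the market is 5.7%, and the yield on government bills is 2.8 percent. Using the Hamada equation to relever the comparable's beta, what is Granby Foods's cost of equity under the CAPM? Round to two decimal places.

β_L = β_U × [1 + (1 − t)(D/E)] = 0.641 × [1 + (1 − 0.27) × 2.12]
    = 0.641 × [1 + 0.73 × 2.12] = 0.641 × 2.5476 = 1.6330
E(R) = R_f + β_L × MRP = 2.8% + 1.6330 × 5.7% = 12.11%

12.11%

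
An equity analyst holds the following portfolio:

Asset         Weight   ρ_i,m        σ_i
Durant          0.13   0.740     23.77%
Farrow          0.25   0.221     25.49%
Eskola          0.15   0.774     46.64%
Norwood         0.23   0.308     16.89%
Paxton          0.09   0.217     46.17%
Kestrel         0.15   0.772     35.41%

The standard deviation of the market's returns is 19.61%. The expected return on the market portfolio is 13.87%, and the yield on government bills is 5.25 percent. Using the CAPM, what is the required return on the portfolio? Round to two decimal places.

11.98%

β_Durant = 0.740 × 23.77% / 19.61% = 0.8970
β_Farrow = 0.221 × 25.49% / 19.61% = 0.2873
β_Eskola = 0.774 × 46.64% / 19.61% = 1.8409
β_Norwood = 0.308 × 16.89% / 19.61% = 0.2653
β_Paxton = 0.217 × 46.17% / 19.61% = 0.5109
β_Kestrel = 0.772 × 35.41% / 19.61% = 1.3940
β_P = Σ w_i β_i = 0.13×0.8970 + 0.25×0.2873 + 0.15×1.8409 + 0.23×0.2653 + 0.09×0.5109 + 0.15×1.3940 = 0.7807
MRP = 13.87% − 5.25% = 8.62%
E(R_P) = R_f + β_P × MRP = 5.25% + 0.7807 × 8.62% = 11.98%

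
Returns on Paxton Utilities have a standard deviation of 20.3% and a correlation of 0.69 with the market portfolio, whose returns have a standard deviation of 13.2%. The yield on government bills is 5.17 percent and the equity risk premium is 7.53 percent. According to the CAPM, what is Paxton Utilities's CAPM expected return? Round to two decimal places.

β = ρ × σ_i / σ_m = 0.69 × 20.3% / 13.2% = 1.0611
E(R) = 5.17% + 1.0611 × 7.53% = 13.16%

13.16%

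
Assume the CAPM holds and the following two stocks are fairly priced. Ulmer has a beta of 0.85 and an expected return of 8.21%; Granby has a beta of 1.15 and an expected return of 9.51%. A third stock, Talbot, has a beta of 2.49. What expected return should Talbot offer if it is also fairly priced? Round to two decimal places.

MRP (SML slope) = (9.51% − 8.21%) / (1.15 − 0.85) = 1.30% / 0.30 = 4.3333%
R_f (intercept) = 8.21% − 0.85 × 4.3333% = 4.5267%
E(R_Talbot) = R_f + β × MRP = 4.5267% + 2.49 × 4.3333% = 15.32%

15.32%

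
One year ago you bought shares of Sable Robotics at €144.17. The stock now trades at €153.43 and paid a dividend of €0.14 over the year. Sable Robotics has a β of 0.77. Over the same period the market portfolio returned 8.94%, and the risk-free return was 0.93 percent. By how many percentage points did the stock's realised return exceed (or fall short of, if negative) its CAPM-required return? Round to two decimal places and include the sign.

-0.58%

Realised HPR = (P1 + D1 − P0) / P0 = (153.43 + 0.14 − 144.17) / 144.17 = 9.40 / 144.17 = 6.5201%
MRP = 8.94% − 0.93% = 8.01%
CAPM required = R_f + β·MRP = 0.93% + 0.77 × 8.01% = 7.0977%
α = realised − required = 6.5201% − 7.0977% = -0.58%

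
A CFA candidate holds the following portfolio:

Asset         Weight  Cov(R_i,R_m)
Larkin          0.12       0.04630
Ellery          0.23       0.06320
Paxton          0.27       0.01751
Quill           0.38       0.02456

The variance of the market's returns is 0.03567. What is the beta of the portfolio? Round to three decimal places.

β_Larkin = 0.04630 / 0.03567 = 1.2980
β_Ellery = 0.06320 / 0.03567 = 1.7718
β_Paxton = 0.01751 / 0.03567 = 0.4909
β_Quill = 0.02456 / 0.03567 = 0.6885
β_P = Σ w_i β_i = 0.12×1.2980 + 0.23×1.7718 + 0.27×0.4909 + 0.38×0.6885 = 0.9574

0.957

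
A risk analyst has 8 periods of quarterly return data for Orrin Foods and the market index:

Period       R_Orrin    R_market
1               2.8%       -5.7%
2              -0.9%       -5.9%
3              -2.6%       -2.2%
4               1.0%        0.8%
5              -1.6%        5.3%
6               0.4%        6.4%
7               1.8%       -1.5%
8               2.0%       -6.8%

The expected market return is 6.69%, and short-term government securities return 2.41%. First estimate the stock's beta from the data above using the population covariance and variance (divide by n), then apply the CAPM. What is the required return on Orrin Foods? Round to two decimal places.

1.86%

Mean R_i = (2.8 − 0.9 − 2.6 + 1.0 − 1.6 + 0.4 + 1.8 + 2.0) / 8 = 0.3625%
Mean R_m = (-5.7 − 5.9 − 2.2 + 0.8 + 5.3 + 6.4 − 1.5 − 6.8) / 8 = -1.2000%
Σ(R_i − R̄_i)(R_m − R̄_m) = -22.8700  ⇒  Cov = -22.8700 / 8 = -2.8588
Σ(R_m − R̄_m)² = 178.8000  ⇒  Var(R_m) = 178.8000 / 8 = 22.3500
β = Cov / Var(R_m) = -2.8588 / 22.3500 = -0.1279
MRP = 6.69% − 2.41% = 4.28%
E(R) = R_f + β × MRP = 2.41% + -0.1279 × 4.28% = 1.86%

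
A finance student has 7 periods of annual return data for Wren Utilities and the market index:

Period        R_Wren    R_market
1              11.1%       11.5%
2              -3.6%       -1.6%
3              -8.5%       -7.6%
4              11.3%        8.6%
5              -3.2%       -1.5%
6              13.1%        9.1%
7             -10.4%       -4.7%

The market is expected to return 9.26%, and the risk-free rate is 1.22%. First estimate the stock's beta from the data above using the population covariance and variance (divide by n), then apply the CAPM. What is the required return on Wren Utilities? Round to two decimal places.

Mean R_i = (11.1 − 3.6 − 8.5 + 11.3 − 3.2 + 13.1 − 10.4) / 7 = 1.4000%
Mean R_m = (11.5 − 1.6 − 7.6 + 8.6 − 1.5 + 9.1 − 4.7) / 7 = 1.9714%
Σ(R_i − R̄_i)(R_m − R̄_m) = 448.7600  ⇒  Cov = 448.7600 / 7 = 64.1086
Σ(R_m − R̄_m)² = 346.4743  ⇒  Var(R_m) = 346.4743 / 7 = 49.4963
β = Cov / Var(R_m) = 64.1086 / 49.4963 = 1.2952
MRP = 9.26% − 1.22% = 8.04%
E(R) = R_f + β × MRP = 1.22% + 1.2952 × 8.04% = 11.63%

11.63%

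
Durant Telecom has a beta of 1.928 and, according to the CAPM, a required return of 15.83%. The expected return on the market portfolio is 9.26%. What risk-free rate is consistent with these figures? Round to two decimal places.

E(R) = R_f + β(E(R_m) − R_f) = R_f(1 − β) + β·E(R_m)
15.83% = R_f × (1 − 1.928) + 1.928 × 9.26%
15.83% = R_f × -0.928 + 17.85328%
R_f = (15.83% − 17.85328%) / -0.928 = 2.18%

2.18%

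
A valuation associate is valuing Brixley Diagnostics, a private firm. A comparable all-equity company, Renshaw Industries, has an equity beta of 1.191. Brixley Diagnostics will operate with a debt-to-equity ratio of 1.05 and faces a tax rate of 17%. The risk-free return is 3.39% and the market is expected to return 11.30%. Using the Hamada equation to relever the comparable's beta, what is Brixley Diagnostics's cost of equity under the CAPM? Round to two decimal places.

21.02%

β_L = β_U × [1 + (1 − t)(D/E)] = 1.191 × [1 + (1 − 0.17) × 1.05]
    = 1.191 × [1 + 0.83 × 1.05] = 1.191 × 1.8715 = 2.2290
MRP = 11.30% − 3.39% = 7.91%
E(R) = R_f + β_L × MRP = 3.39% + 2.2290 × 7.91% = 21.02%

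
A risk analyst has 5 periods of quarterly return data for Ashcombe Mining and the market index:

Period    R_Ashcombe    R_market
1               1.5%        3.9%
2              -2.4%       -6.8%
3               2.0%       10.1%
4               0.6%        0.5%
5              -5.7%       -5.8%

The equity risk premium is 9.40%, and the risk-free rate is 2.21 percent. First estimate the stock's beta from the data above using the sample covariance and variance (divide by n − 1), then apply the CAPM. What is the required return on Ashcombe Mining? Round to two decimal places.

Mean R_i = (1.5 − 2.4 + 2.0 + 0.6 − 5.7) / 5 = -0.8000%
Mean R_m = (3.9 − 6.8 + 10.1 + 0.5 − 5.8) / 5 = 0.3800%
Σ(R_i − R̄_i)(R_m − R̄_m) = 77.2500  ⇒  Cov = 77.2500 / 4 = 19.3125
Σ(R_m − R̄_m)² = 196.6280  ⇒  Var(R_m) = 196.6280 / 4 = 49.1570
β = Cov / Var(R_m) = 19.3125 / 49.1570 = 0.3929
E(R) = R_f + β × MRP = 2.21% + 0.3929 × 9.40% = 5.90%

5.90%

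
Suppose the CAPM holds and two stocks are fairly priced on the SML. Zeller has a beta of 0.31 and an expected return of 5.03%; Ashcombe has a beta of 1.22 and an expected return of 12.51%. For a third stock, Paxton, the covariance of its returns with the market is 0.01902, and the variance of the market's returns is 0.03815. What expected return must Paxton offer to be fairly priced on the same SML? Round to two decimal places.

6.58%

MRP = (12.51% − 5.03%) / (1.22 − 0.31) = 8.2198%
R_f = 5.03% − 0.31 × 8.2198% = 2.4819%
β_Paxton = Cov / Var(R_m) = 0.01902 / 0.03815 = 0.4986
E(R_Paxton) = R_f + β × MRP = 2.4819% + 0.4986 × 8.2198% = 6.58%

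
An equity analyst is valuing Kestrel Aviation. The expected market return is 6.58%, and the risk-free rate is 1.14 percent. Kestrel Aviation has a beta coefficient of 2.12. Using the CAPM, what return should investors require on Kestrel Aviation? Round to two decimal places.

Market risk premium = E(R_m) − R_f = 6.58% − 1.14% = 5.44%
E(R) = R_f + β × MRP = 1.14% + 2.12 × 5.44% = 12.67%

12.67%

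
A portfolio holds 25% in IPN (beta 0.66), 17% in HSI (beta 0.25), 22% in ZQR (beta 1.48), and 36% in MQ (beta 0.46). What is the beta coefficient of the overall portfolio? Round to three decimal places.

0.699

β_P = Σ w_i β_i = 0.25×0.66 + 0.17×0.25 + 0.22×1.48 + 0.36×0.46 = 0.6987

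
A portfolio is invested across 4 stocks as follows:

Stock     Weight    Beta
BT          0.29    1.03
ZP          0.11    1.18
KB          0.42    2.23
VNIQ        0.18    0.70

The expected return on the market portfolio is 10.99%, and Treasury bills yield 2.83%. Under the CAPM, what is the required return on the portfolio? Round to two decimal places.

15.00%

β_P = Σ w_i β_i = 0.29×1.03 + 0.11×1.18 + 0.42×2.23 + 0.18×0.70 = 1.4911
MRP = 10.99% − 2.83% = 8.16%
E(R_P) = R_f + β_P × MRP = 2.83% + 1.4911 × 8.16% = 15.00%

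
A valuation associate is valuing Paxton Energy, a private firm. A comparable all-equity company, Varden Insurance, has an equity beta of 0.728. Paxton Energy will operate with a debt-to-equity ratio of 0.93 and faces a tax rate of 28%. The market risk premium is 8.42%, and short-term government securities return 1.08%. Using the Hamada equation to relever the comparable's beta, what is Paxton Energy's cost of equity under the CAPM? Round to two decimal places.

11.31%

β_L = β_U × [1 + (1 − t)(D/E)] = 0.728 × [1 + (1 − 0.28) × 0.93]
    = 0.728 × [1 + 0.72 × 0.93] = 0.728 × 1.6696 = 1.2155
E(R) = R_f + β_L × MRP = 1.08% + 1.2155 × 8.42% = 11.31%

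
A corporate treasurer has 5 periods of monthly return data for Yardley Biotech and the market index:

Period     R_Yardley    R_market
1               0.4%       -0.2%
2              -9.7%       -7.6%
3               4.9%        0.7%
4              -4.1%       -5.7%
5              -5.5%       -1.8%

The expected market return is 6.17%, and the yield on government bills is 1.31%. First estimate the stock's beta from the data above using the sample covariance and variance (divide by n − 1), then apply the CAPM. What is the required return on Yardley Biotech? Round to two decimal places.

Mean R_i = (0.4 − 9.7 + 4.9 − 4.1 − 5.5) / 5 = -2.8000%
Mean R_m = (-0.2 − 7.6 + 0.7 − 5.7 − 1.8) / 5 = -2.9200%
Σ(R_i − R̄_i)(R_m − R̄_m) = 69.4600  ⇒  Cov = 69.4600 / 4 = 17.3650
Σ(R_m − R̄_m)² = 51.3880  ⇒  Var(R_m) = 51.3880 / 4 = 12.8470
β = Cov / Var(R_m) = 17.3650 / 12.8470 = 1.3517
MRP = 6.17% − 1.31% = 4.86%
E(R) = R_f + β × MRP = 1.31% + 1.3517 × 4.86% = 7.88%

7.88%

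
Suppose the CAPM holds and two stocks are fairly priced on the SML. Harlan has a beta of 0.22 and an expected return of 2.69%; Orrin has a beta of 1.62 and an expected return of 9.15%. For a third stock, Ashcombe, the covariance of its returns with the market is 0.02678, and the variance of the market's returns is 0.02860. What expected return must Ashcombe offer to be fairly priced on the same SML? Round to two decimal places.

MRP = (9.15% − 2.69%) / (1.62 − 0.22) = 4.6143%
R_f = 2.69% − 0.22 × 4.6143% = 1.6749%
β_Ashcombe = Cov / Var(R_m) = 0.02678 / 0.02860 = 0.9364
E(R_Ashcombe) = R_f + β × MRP = 1.6749% + 0.9364 × 4.6143% = 6.00%

6.00%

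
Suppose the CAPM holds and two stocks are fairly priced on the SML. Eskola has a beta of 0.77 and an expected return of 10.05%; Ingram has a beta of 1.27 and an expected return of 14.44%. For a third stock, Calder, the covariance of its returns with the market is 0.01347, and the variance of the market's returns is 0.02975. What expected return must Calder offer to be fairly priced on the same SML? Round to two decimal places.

MRP = (14.44% − 10.05%) / (1.27 − 0.77) = 8.7800%
R_f = 10.05% − 0.77 × 8.7800% = 3.2894%
β_Calder = Cov / Var(R_m) = 0.01347 / 0.02975 = 0.4528
E(R_Calder) = R_f + β × MRP = 3.2894% + 0.4528 × 8.7800% = 7.26%

7.26%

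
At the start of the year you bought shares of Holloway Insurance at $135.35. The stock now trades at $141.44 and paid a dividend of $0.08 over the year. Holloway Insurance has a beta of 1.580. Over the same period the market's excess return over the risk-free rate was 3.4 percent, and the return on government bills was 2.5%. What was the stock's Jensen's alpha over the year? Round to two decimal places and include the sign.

-3.31%

Realised HPR = (P1 + D1 − P0) / P0 = (141.44 + 0.08 − 135.35) / 135.35 = 6.17 / 135.35 = 4.5586%
CAPM required = R_f + β·MRP = 2.5% + 1.580 × 3.4% = 7.8720%
α = realised − required = 4.5586% − 7.8720% = -3.31%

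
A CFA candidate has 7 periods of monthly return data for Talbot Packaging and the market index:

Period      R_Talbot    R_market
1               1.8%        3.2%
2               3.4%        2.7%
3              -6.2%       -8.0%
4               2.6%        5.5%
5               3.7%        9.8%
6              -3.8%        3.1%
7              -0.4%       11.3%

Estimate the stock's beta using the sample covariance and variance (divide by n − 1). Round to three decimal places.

0.400

Mean R_i = (1.8 + 3.4 − 6.2 + 2.6 + 3.7 − 3.8 − 0.4) / 7 = 0.1571%
Mean R_m = (3.2 + 2.7 − 8.0 + 5.5 + 9.8 + 3.1 + 11.3) / 7 = 3.9429%
Σ(R_i − R̄_i)(R_m − R̄_m) = 94.4629  ⇒  Cov = 94.4629 / 6 = 15.7438
Σ(R_m − R̄_m)² = 236.2971  ⇒  Var(R_m) = 236.2971 / 6 = 39.3829
β = Cov / Var(R_m) = 15.7438 / 39.3829 = 0.3998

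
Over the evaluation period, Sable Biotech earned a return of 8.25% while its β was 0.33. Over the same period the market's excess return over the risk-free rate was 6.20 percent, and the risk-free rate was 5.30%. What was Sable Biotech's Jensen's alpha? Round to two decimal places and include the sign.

+0.90%

CAPM benchmark = R_f + β(R_m − R_f) = 5.30% + 0.33 × 6.20% = 7.3460%
α = actual − benchmark = 8.25% − 7.3460% = +0.90%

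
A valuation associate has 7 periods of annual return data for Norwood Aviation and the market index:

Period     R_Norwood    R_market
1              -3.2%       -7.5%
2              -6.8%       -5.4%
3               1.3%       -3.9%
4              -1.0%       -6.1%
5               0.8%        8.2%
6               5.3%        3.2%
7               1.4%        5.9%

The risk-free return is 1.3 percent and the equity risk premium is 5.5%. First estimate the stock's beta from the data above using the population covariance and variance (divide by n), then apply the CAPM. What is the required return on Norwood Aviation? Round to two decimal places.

Mean R_i = (-3.2 − 6.8 + 1.3 − 1.0 + 0.8 + 5.3 + 1.4) / 7 = -0.3143%
Mean R_m = (-7.5 − 5.4 − 3.9 − 6.1 + 8.2 + 3.2 + 5.9) / 7 = -0.8000%
Σ(R_i − R̄_i)(R_m − R̄_m) = 91.7700  ⇒  Cov = 91.7700 / 7 = 13.1100
Σ(R_m − R̄_m)² = 245.6400  ⇒  Var(R_m) = 245.6400 / 7 = 35.0914
β = Cov / Var(R_m) = 13.1100 / 35.0914 = 0.3736
E(R) = R_f + β × MRP = 1.3% + 0.3736 × 5.5% = 3.35%

3.35%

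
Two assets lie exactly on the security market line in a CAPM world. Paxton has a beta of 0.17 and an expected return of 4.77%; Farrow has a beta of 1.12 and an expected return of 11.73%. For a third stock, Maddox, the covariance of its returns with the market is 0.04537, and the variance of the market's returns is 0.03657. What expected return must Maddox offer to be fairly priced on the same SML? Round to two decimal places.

12.61%

MRP = (11.73% − 4.77%) / (1.12 − 0.17) = 7.3263%
R_f = 4.77% − 0.17 × 7.3263% = 3.5245%
β_Maddox = Cov / Var(R_m) = 0.04537 / 0.03657 = 1.2406
E(R_Maddox) = R_f + β × MRP = 3.5245% + 1.2406 × 7.3263% = 12.61%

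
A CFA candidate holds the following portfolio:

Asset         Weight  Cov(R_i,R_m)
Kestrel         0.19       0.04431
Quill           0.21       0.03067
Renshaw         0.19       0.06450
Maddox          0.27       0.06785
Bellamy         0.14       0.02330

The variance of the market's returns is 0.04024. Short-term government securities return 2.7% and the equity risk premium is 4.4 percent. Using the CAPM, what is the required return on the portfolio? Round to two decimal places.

8.02%

β_Kestrel = 0.04431 / 0.04024 = 1.1011
β_Quill = 0.03067 / 0.04024 = 0.7622
β_Renshaw = 0.06450 / 0.04024 = 1.6029
β_Maddox = 0.06785 / 0.04024 = 1.6861
β_Bellamy = 0.02330 / 0.04024 = 0.5790
β_P = Σ w_i β_i = 0.19×1.1011 + 0.21×0.7622 + 0.19×1.6029 + 0.27×1.6861 + 0.14×0.5790 = 1.2101
E(R_P) = R_f + β_P × MRP = 2.7% + 1.2101 × 4.4% = 8.02%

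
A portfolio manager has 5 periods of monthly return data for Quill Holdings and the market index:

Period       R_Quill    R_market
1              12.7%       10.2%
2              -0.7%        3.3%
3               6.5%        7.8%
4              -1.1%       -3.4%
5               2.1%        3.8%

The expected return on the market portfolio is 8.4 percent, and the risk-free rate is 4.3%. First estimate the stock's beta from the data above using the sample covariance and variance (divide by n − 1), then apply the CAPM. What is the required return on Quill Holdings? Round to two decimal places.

Mean R_i = (12.7 − 0.7 + 6.5 − 1.1 + 2.1) / 5 = 3.9000%
Mean R_m = (10.2 + 3.3 + 7.8 − 3.4 + 3.8) / 5 = 4.3400%
Σ(R_i − R̄_i)(R_m − R̄_m) = 105.0200  ⇒  Cov = 105.0200 / 4 = 26.2550
Σ(R_m − R̄_m)² = 107.5920  ⇒  Var(R_m) = 107.5920 / 4 = 26.8980
β = Cov / Var(R_m) = 26.2550 / 26.8980 = 0.9761
MRP = 8.4% − 4.3% = 4.10%
E(R) = R_f + β × MRP = 4.3% + 0.9761 × 4.1% = 8.30%

8.30%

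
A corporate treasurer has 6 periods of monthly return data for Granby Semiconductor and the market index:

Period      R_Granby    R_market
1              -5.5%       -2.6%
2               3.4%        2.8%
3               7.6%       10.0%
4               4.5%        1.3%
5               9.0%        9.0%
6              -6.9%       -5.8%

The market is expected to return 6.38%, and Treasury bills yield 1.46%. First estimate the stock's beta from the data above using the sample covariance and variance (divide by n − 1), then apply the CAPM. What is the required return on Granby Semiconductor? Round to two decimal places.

Mean R_i = (-5.5 + 3.4 + 7.6 + 4.5 + 9.0 − 6.9) / 6 = 2.0167%
Mean R_m = (-2.6 + 2.8 + 10.0 + 1.3 + 9.0 − 5.8) / 6 = 2.4500%
Σ(R_i − R̄_i)(R_m − R̄_m) = 197.0450  ⇒  Cov = 197.0450 / 5 = 39.4090
Σ(R_m − R̄_m)² = 194.9150  ⇒  Var(R_m) = 194.9150 / 5 = 38.9830
β = Cov / Var(R_m) = 39.4090 / 38.9830 = 1.0109
MRP = 6.38% − 1.46% = 4.92%
E(R) = R_f + β × MRP = 1.46% + 1.0109 × 4.92% = 6.43%

6.43%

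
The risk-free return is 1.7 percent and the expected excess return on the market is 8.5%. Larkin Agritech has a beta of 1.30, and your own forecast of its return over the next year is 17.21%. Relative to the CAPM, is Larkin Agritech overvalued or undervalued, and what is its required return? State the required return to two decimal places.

Undervalued; required return 12.75%

Required return = R_f + β·MRP = 1.7% + 1.30 × 8.5% = 12.75%
Forecast 17.21% > required 12.75% → the stock plots above the SML → undervalued.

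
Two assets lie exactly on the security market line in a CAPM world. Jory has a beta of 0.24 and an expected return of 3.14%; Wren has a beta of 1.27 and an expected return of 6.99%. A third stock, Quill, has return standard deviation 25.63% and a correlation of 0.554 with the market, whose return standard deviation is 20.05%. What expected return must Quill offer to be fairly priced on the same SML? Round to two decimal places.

MRP = (6.99% − 3.14%) / (1.27 − 0.24) = 3.7379%
R_f = 3.14% − 0.24 × 3.7379% = 2.2429%
β_Quill = ρ·σ_i/σ_m = 0.554 × 25.63 / 20.05 = 0.7082
E(R_Quill) = R_f + β × MRP = 2.2429% + 0.7082 × 3.7379% = 4.89%

4.89%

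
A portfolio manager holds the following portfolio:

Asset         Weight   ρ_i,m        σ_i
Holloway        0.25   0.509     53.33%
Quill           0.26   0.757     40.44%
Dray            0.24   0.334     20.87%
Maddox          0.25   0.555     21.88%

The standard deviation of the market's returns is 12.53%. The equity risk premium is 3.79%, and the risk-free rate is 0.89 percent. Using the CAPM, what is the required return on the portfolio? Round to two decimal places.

β_Holloway = 0.509 × 53.33% / 12.53% = 2.1664
β_Quill = 0.757 × 40.44% / 12.53% = 2.4432
β_Dray = 0.334 × 20.87% / 12.53% = 0.5563
β_Maddox = 0.555 × 21.88% / 12.53% = 0.9691
β_P = Σ w_i β_i = 0.25×2.1664 + 0.26×2.4432 + 0.24×0.5563 + 0.25×0.9691 = 1.5526
E(R_P) = R_f + β_P × MRP = 0.89% + 1.5526 × 3.79% = 6.77%

6.77%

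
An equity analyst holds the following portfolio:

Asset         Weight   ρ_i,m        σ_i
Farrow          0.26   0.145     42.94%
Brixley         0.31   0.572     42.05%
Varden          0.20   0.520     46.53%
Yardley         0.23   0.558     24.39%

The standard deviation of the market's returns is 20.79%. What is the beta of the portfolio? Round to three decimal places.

β_Farrow = 0.145 × 42.94% / 20.79% = 0.2995
β_Brixley = 0.572 × 42.05% / 20.79% = 1.1569
β_Varden = 0.520 × 46.53% / 20.79% = 1.1638
β_Yardley = 0.558 × 24.39% / 20.79% = 0.6546
β_P = Σ w_i β_i = 0.26×0.2995 + 0.31×1.1569 + 0.20×1.1638 + 0.23×0.6546 = 0.8198

0.820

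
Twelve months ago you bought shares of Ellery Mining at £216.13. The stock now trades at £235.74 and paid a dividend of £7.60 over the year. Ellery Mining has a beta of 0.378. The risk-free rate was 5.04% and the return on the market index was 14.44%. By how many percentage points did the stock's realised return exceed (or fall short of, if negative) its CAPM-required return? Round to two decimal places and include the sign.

Realised HPR = (P1 + D1 − P0) / P0 = (235.74 + 7.60 − 216.13) / 216.13 = 27.21 / 216.13 = 12.5896%
MRP = 14.44% − 5.04% = 9.40%
CAPM required = R_f + β·MRP = 5.04% + 0.378 × 9.40% = 8.59320%
α = realised − required = 12.5896% − 8.59320% = +4.00%

+4.00%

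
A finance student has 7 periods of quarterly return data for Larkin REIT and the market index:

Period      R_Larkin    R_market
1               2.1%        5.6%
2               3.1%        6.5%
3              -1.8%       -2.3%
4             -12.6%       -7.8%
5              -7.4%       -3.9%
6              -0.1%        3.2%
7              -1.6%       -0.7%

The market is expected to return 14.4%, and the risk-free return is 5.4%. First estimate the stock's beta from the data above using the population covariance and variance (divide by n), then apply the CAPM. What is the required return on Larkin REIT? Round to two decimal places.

Mean R_i = (2.1 + 3.1 − 1.8 − 12.6 − 7.4 − 0.1 − 1.6) / 7 = -2.6143%
Mean R_m = (5.6 + 6.5 − 2.3 − 7.8 − 3.9 + 3.2 − 0.7) / 7 = 0.0857%
Σ(R_i − R̄_i)(R_m − R̄_m) = 165.5586  ⇒  Cov = 165.5586 / 7 = 23.6512
Σ(R_m − R̄_m)² = 165.6286  ⇒  Var(R_m) = 165.6286 / 7 = 23.6612
β = Cov / Var(R_m) = 23.6512 / 23.6612 = 0.9996
MRP = 14.4% − 5.4% = 9.00%
E(R) = R_f + β × MRP = 5.4% + 0.9996 × 9.0% = 14.40%

14.40%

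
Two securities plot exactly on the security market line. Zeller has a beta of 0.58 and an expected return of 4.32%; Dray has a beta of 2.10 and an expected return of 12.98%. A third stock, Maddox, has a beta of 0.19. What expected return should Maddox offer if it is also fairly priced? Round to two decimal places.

MRP (SML slope) = (12.98% − 4.32%) / (2.10 − 0.58) = 8.66% / 1.52 = 5.6974%
R_f (intercept) = 4.32% − 0.58 × 5.6974% = 1.0155%
E(R_Maddox) = R_f + β × MRP = 1.0155% + 0.19 × 5.6974% = 2.10%

2.10%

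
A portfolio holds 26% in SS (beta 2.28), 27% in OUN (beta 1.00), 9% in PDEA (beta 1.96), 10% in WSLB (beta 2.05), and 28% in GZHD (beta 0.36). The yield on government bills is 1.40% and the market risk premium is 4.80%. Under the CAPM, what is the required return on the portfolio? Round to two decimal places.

β_P = Σ w_i β_i = 0.26×2.28 + 0.27×1.00 + 0.09×1.96 + 0.10×2.05 + 0.28×0.36 = 1.3450
E(R_P) = R_f + β_P × MRP = 1.40% + 1.3450 × 4.80% = 7.86%

7.86%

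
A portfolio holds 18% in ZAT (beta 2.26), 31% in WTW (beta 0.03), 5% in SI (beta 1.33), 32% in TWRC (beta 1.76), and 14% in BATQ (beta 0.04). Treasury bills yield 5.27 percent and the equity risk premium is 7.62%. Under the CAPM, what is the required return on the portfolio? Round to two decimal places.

13.28%

β_P = Σ w_i β_i = 0.18×2.26 + 0.31×0.03 + 0.05×1.33 + 0.32×1.76 + 0.14×0.04 = 1.0514
E(R_P) = R_f + β_P × MRP = 5.27% + 1.0514 × 7.62% = 13.28%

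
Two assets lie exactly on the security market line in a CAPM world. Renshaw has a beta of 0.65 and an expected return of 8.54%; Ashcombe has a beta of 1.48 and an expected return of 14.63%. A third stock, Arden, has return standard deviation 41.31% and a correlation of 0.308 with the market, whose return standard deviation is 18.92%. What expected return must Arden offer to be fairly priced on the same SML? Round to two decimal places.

8.71%

MRP = (14.63% − 8.54%) / (1.48 − 0.65) = 7.3373%
R_f = 8.54% − 0.65 × 7.3373% = 3.7708%
β_Arden = ρ·σ_i/σ_m = 0.308 × 41.31 / 18.92 = 0.6725
E(R_Arden) = R_f + β × MRP = 3.7708% + 0.6725 × 7.3373% = 8.71%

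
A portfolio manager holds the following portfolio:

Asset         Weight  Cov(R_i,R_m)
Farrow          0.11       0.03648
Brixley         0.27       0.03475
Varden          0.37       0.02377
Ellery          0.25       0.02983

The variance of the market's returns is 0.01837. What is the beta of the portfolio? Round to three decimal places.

1.614

β_Farrow = 0.03648 / 0.01837 = 1.9858
β_Brixley = 0.03475 / 0.01837 = 1.8917
β_Varden = 0.02377 / 0.01837 = 1.2940
β_Ellery = 0.02983 / 0.01837 = 1.6238
β_P = Σ w_i β_i = 0.11×1.9858 + 0.27×1.8917 + 0.37×1.2940 + 0.25×1.6238 = 1.6139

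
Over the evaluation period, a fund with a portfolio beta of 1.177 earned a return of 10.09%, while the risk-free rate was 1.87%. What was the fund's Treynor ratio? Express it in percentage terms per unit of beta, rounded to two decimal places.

6.98%

Treynor = (R_P − R_f) / β_P = (10.09% − 1.87%) / 1.1770 = 8.22% / 1.1770 = 6.98%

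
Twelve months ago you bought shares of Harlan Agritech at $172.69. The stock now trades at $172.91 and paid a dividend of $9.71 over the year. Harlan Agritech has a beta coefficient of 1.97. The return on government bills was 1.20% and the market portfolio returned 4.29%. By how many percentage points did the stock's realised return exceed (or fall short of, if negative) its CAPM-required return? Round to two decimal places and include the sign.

Realised HPR = (P1 + D1 − P0) / P0 = (172.91 + 9.71 − 172.69) / 172.69 = 9.93 / 172.69 = 5.7502%
MRP = 4.29% − 1.20% = 3.09%
CAPM required = R_f + β·MRP = 1.20% + 1.97 × 3.09% = 7.2873%
α = realised − required = 5.7502% − 7.2873% = -1.54%

-1.54%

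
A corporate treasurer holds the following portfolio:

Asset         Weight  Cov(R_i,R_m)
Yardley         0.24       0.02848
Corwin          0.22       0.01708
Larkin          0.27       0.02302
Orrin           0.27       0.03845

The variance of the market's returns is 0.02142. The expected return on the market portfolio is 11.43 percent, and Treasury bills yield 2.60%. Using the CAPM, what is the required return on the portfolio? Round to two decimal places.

13.81%

β_Yardley = 0.02848 / 0.02142 = 1.3296
β_Corwin = 0.01708 / 0.02142 = 0.7974
β_Larkin = 0.02302 / 0.02142 = 1.0747
β_Orrin = 0.03845 / 0.02142 = 1.7951
β_P = Σ w_i β_i = 0.24×1.3296 + 0.22×0.7974 + 0.27×1.0747 + 0.27×1.7951 = 1.2694
MRP = 11.43% − 2.60% = 8.83%
E(R_P) = R_f + β_P × MRP = 2.60% + 1.2694 × 8.83% = 13.81%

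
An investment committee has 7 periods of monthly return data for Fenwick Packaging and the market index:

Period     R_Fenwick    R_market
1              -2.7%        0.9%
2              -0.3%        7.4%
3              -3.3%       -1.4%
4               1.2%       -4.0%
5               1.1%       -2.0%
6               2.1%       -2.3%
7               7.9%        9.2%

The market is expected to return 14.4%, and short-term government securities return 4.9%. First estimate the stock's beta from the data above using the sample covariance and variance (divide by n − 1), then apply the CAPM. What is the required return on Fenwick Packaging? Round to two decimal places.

Mean R_i = (-2.7 − 0.3 − 3.3 + 1.2 + 1.1 + 2.1 + 7.9) / 7 = 0.8571%
Mean R_m = (0.9 + 7.4 − 1.4 − 4.0 − 2.0 − 2.3 + 9.2) / 7 = 1.1143%
Σ(R_i − R̄_i)(R_m − R̄_m) = 54.1343  ⇒  Cov = 54.1343 / 6 = 9.0224
Σ(R_m − R̄_m)² = 158.7686  ⇒  Var(R_m) = 158.7686 / 6 = 26.4614
β = Cov / Var(R_m) = 9.0224 / 26.4614 = 0.3410
MRP = 14.4% − 4.9% = 9.50%
E(R) = R_f + β × MRP = 4.9% + 0.3410 × 9.5% = 8.14%

8.14%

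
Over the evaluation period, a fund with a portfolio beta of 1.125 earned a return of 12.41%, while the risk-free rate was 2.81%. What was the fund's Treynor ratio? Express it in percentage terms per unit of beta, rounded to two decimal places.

8.53%

Treynor = (R_P − R_f) / β_P = (12.41% − 2.81%) / 1.1250 = 9.60% / 1.1250 = 8.53%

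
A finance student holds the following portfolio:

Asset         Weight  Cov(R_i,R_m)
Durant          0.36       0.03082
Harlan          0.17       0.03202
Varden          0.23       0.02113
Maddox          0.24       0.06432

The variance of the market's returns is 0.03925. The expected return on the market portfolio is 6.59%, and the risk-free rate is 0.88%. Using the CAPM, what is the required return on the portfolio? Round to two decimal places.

β_Durant = 0.03082 / 0.03925 = 0.7852
β_Harlan = 0.03202 / 0.03925 = 0.8158
β_Varden = 0.02113 / 0.03925 = 0.5383
β_Maddox = 0.06432 / 0.03925 = 1.6387
β_P = Σ w_i β_i = 0.36×0.7852 + 0.17×0.8158 + 0.23×0.5383 + 0.24×1.6387 = 0.9385
MRP = 6.59% − 0.88% = 5.71%
E(R_P) = R_f + β_P × MRP = 0.88% + 0.9385 × 5.71% = 6.24%

6.24%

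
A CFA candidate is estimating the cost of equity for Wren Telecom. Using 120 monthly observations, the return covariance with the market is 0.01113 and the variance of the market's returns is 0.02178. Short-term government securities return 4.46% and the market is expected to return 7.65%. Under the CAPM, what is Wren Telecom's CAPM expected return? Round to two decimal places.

β = Cov(R_i, R_m) / Var(R_m) = 0.01113 / 0.02178 = 0.5110
MRP = 7.65% − 4.46% = 3.19%
E(R) = R_f + β × MRP = 4.46% + 0.5110 × 3.19% = 6.09%

6.09%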